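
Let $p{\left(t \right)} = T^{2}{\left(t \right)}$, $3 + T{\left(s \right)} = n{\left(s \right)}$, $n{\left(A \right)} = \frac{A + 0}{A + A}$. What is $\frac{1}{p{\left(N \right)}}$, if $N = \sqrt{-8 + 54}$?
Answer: $\frac{4}{25} \approx 0.16$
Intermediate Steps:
$n{\left(A \right)} = \frac{1}{2}$ ($n{\left(A \right)} = \frac{A}{2 A} = A \frac{1}{2 A} = \frac{1}{2}$)
$T{\left(s \right)} = - \frac{5}{2}$ ($T{\left(s \right)} = -3 + \frac{1}{2} = - \frac{5}{2}$)
$N = \sqrt{46} \approx 6.7823$
$p{\left(t \right)} = \frac{25}{4}$ ($p{\left(t \right)} = \left(- \frac{5}{2}\right)^{2} = \frac{25}{4}$)
$\frac{1}{p{\left(N \right)}} = \frac{1}{\frac{25}{4}} = \frac{4}{25}$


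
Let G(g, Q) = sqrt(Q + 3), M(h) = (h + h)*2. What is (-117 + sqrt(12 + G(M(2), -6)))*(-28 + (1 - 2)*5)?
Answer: 3861 - 33*sqrt(12 + I*sqrt(3)) ≈ 3746.4 - 8.2287*I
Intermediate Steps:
M(h) = 4*h (M(h) = (2*h)*2 = 4*h)
G(g, Q) = sqrt(3 + Q)
(-117 + sqrt(12 + G(M(2), -6)))*(-28 + (1 - 2)*5) = (-117 + sqrt(12 + sqrt(3 - 6)))*(-28 + (1 - 2)*5) = (-117 + sqrt(12 + sqrt(-3)))*(-28 - 1*5) = (-117 + sqrt(12 + I*sqrt(3)))*(-28 - 5) = (-117 + sqrt(12 + I*sqrt(3)))*(-33) = 3861 - 33*sqrt(12 + I*sqrt(3))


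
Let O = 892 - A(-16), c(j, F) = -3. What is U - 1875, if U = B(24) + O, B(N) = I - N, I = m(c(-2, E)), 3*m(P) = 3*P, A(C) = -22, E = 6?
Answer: -988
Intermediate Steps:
O = 914 (O = 892 - 1*(-22) = 892 + 22 = 914)
m(P) = P (m(P) = (3*P)/3 = P)
I = -3
B(N) = -3 - N
U = 887 (U = (-3 - 1*24) + 914 = (-3 - 24) + 914 = -27 + 914 = 887)
U - 1875 = 887 - 1875 = -988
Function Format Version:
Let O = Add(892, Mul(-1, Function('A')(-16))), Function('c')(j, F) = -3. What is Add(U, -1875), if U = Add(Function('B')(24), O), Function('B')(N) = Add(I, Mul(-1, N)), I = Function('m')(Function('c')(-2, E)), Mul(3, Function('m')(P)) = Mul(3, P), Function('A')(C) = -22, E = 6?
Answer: -988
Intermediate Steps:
O = 914 (O = Add(892, Mul(-1, -22)) = Add(892, 22) = 914)
Function('m')(P) = P (Function('m')(P) = Mul(Rational(1, 3), Mul(3, P)) = P)
I = -3
Function('B')(N) = Add(-3, Mul(-1, N))
U = 887 (U = Add(Add(-3, Mul(-1, 24)), 914) = Add(Add(-3, -24), 914) = Add(-27, 914) = 887)
Add(U, -1875) = Add(887, -1875) = -988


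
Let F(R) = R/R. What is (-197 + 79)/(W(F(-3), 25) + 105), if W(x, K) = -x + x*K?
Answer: -118/129 ≈ -0.91473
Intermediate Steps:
F(R) = 1
W(x, K) = -x + K*x
(-197 + 79)/(W(F(-3), 25) + 105) = (-197 + 79)/(1*(-1 + 25) + 105) = -118/(1*24 + 105) = -118/(24 + 105) = -118/129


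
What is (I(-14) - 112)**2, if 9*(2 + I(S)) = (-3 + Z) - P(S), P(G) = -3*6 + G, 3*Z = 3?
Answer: 110224/9 ≈ 12247.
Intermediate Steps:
Z = 1 (Z = (1/3)*3 = 1)
P(G) = -18 + G
I(S) = -2/9 - S/9 (I(S) = -2 + ((-3 + 1) - (-18 + S))/9 = -2 + (-2 + (18 - S))/9 = -2 + (16 - S)/9 = -2 + (16/9 - S/9) = -2/9 - S/9)
(I(-14) - 112)**2 = ((-2/9 - 1/9*(-14)) - 112)**2 = ((-2/9 + 14/9) - 112)**2 = (4/3 - 112)**2 = (-332/3)**2 = 110224/9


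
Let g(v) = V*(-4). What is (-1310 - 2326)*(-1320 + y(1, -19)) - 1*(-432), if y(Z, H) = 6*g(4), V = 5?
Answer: 5236272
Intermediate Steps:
g(v) = -20 (g(v) = 5*(-4) = -20)
y(Z, H) = -120 (y(Z, H) = 6*(-20) = -120)
(-1310 - 2326)*(-1320 + y(1, -19)) - 1*(-432) = (-1310 - 2326)*(-1320 - 120) - 1*(-432) = -3636*(-1440) + 432 = 5235840 + 432 = 5236272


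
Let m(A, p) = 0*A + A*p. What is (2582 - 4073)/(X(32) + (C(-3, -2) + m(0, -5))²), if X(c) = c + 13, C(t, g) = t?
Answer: -497/18 ≈ -27.611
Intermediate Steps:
X(c) = 13 + c
m(A, p) = A*p (m(A, p) = 0 + A*p = A*p)
(2582 - 4073)/(X(32) + (C(-3, -2) + m(0, -5))²) = (2582 - 4073)/((13 + 32) + (-3 + 0*(-5))²) = -1491/(45 + (-3 + 0)²) = -1491/(45 + (-3)²) = -1491/(45 + 9) = -1491/54 = -1491*1/54 = -497/18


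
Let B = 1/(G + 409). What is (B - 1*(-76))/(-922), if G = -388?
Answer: -1597/19362 ≈ -0.082481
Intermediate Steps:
B = 1/21 (B = 1/(-388 + 409) = 1/21 ≈ 0.047619)
(B - 1*(-76))/(-922) = (1/21 - 1*(-76))/(-922) = (1/21 + 76)*(-1/922) = (1597/21)*(-1/922) = -1597/19362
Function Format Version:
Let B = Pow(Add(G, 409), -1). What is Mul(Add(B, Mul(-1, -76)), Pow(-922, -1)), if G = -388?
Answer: Rational(-1597, 19362) ≈ -0.082481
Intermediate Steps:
B = Rational(1, 21) (B = Pow(Add(-388, 409), -1) = Pow(21, -1) = Rational(1, 21) ≈ 0.047619)
Mul(Add(B, Mul(-1, -76)), Pow(-922, -1)) = Mul(Add(Rational(1, 21), Mul(-1, -76)), Pow(-922, -1)) = Mul(Add(Rational(1, 21), 76), Rational(-1, 922)) = Mul(Rational(1597, 21), Rational(-1, 922)) = Rational(-1597, 19362)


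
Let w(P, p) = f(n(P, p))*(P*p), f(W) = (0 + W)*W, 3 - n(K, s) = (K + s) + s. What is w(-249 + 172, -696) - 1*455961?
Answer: 116121832167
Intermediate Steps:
n(K, s) = 3 - K - 2*s (n(K, s) = 3 - ((K + s) + s) = 3 - (K + 2*s) = 3 + (-K - 2*s) = 3 - K - 2*s)
f(W) = W**2 (f(W) = W*W = W**2)
w(P, p) = P*p*(3 - P - 2*p)**2 (w(P, p) = (3 - P - 2*p)**2*(P*p) = P*p*(3 - P - 2*p)**2)
w(-249 + 172, -696) - 1*455961 = (-249 + 172)*(-696)*(-3 + (-249 + 172) + 2*(-696))**2 - 1*455961 = -77*(-696)*(-3 - 77 - 1392)**2 - 455961 = -77*(-696)*(-1472)**2 - 455961 = -77*(-696)*2166784 - 455961 = 116122288128 - 455961 = 116121832167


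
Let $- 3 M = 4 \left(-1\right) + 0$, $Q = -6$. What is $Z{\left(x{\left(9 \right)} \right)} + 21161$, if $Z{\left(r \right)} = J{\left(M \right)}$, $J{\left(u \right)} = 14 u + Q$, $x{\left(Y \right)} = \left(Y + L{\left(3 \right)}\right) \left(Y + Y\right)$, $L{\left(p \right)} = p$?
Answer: $\frac{63521}{3} \approx 21174.0$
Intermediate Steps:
$x{\left(Y \right)} = 2 Y \left(3 + Y\right)$ ($x{\left(Y \right)} = \left(Y + 3\right) \left(Y + Y\right) = \left(3 + Y\right) 2 Y = 2 Y \left(3 + Y\right)$)
$M = \frac{4}{3}$ ($M = - \frac{4 \left(-1\right) + 0}{3} = - \frac{-4 + 0}{3} = \left(- \frac{1}{3}\right) \left(-4\right) = \frac{4}{3} \approx 1.3333$)
$J{\left(u \right)} = -6 + 14 u$ ($J{\left(u \right)} = 14 u - 6 = -6 + 14 u$)
$Z{\left(r \right)} = \frac{38}{3}$ ($Z{\left(r \right)} = -6 + 14 \cdot \frac{4}{3} = -6 + \frac{56}{3} = \frac{38}{3}$)
$Z{\left(x{\left(9 \right)} \right)} + 21161 = \frac{38}{3} + 21161 = \frac{63521}{3}$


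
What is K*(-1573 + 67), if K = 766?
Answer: -1153596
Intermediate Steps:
K*(-1573 + 67) = 766*(-1573 + 67) = 766*(-1506) = -1153596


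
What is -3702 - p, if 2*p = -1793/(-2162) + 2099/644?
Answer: -224228027/60536 ≈ -3704.0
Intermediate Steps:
p = 123755/60536 (p = (-1793/(-2162) + 2099/644)/2 = (-1793*(-1/2162) + 2099*(1/644))/2 = (1793/2162 + 2099/644)/2 = (1/2)*(123755/30268) = 123755/60536 ≈ 2.0443)
-3702 - p = -3702 - 1*123755/60536 = -3702 - 123755/60536 = -224228027/60536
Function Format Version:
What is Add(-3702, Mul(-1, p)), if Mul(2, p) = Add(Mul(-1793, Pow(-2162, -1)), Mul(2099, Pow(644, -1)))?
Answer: Rational(-224228027, 60536) ≈ -3704.0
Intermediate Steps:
p = Rational(123755, 60536) (p = Mul(Rational(1, 2), Add(Mul(-1793, Pow(-2162, -1)), Mul(2099, Pow(644, -1)))) = Mul(Rational(1, 2), Add(Mul(-1793, Rational(-1, 2162)), Mul(2099, Rational(1, 644)))) = Mul(Rational(1, 2), Add(Rational(1793, 2162), Rational(2099, 644))) = Mul(Rational(1, 2), Rational(123755, 30268)) = Rational(123755, 60536) ≈ 2.0443)
Add(-3702, Mul(-1, p)) = Add(-3702, Mul(-1, Rational(123755, 60536))) = Add(-3702, Rational(-123755, 60536)) = Rational(-224228027, 60536)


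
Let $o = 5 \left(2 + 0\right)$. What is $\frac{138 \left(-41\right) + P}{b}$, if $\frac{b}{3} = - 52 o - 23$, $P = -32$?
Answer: $\frac{5690}{1629} \approx 3.4929$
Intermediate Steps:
$o = 10$ ($o = 5 \cdot 2 = 10$)
$b = -1629$ ($b = 3 \left(\left(-52\right) 10 - 23\right) = 3 \left(-520 - 23\right) = 3 \left(-543\right) = -1629$)
$\frac{138 \left(-41\right) + P}{b} = \frac{138 \left(-41\right) - 32}{-1629} = \left(-5658 - 32\right) \left(- \frac{1}{1629}\right) = \left(-5690\right) \left(- \frac{1}{1629}\right) = \frac{5690}{1629}$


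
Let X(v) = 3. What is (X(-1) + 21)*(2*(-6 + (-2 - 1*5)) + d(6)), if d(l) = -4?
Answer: -720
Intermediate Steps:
(X(-1) + 21)*(2*(-6 + (-2 - 1*5)) + d(6)) = (3 + 21)*(2*(-6 + (-2 - 1*5)) - 4) = 24*(2*(-6 + (-2 - 5)) - 4) = 24*(2*(-6 - 7) - 4) = 24*(2*(-13) - 4) = 24*(-26 - 4) = 24*(-30) = -720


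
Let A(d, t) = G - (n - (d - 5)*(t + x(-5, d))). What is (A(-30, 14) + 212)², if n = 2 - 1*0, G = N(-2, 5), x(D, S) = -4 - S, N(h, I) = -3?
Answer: 1423249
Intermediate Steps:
G = -3
n = 2 (n = 2 + 0 = 2)
A(d, t) = -5 + (-5 + d)*(-4 + t - d) (A(d, t) = -3 - (2 - (d - 5)*(t + (-4 - d))) = -3 - (2 - (-5 + d)*(-4 + t - d)) = -3 + (-2 + (-5 + d)*(-4 + t - d)) = -5 + (-5 + d)*(-4 + t - d))
(A(-30, 14) + 212)² = ((15 - 30 - 1*(-30)² - 5*14 - 30*14) + 212)² = ((15 - 30 - 1*900 - 70 - 420) + 212)² = ((15 - 30 - 900 - 70 - 420) + 212)² = (-1405 + 212)² = (-1193)² = 1423249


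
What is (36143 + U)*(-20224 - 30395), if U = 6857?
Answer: -2176617000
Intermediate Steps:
(36143 + U)*(-20224 - 30395) = (36143 + 6857)*(-20224 - 30395) = 43000*(-50619) = -2176617000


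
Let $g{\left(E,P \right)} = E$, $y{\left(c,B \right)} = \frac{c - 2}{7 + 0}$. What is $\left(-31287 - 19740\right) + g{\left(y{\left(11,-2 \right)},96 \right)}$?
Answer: $- \frac{357180}{7} \approx -51026.0$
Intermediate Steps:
$y{\left(c,B \right)} = - \frac{2}{7} + \frac{c}{7}$ ($y{\left(c,B \right)} = \frac{-2 + c}{7} = \left(-2 + c\right) \frac{1}{7} = - \frac{2}{7} + \frac{c}{7}$)
$\left(-31287 - 19740\right) + g{\left(y{\left(11,-2 \right)},96 \right)} = \left(-31287 - 19740\right) + \left(- \frac{2}{7} + \frac{1}{7} \cdot 11\right) = -51027 + \left(- \frac{2}{7} + \frac{11}{7}\right) = -51027 + \frac{9}{7} = - \frac{357180}{7}$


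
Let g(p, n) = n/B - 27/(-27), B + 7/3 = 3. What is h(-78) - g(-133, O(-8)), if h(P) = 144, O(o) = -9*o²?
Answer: 1007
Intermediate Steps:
B = ⅔ (B = -7/3 + 3 = ⅔ ≈ 0.66667)
g(p, n) = 1 + 3*n/2 (g(p, n) = n/(⅔) - 27/(-27) = n*(3/2) - 27*(-1/27) = 3*n/2 + 1 = 1 + 3*n/2)
h(-78) - g(-133, O(-8)) = 144 - (1 + 3*(-9*(-8)²)/2) = 144 - (1 + 3*(-9*64)/2) = 144 - (1 + (3/2)*(-576)) = 144 - (1 - 864) = 144 - 1*(-863) = 144 + 863 = 1007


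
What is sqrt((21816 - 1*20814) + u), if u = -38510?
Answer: 2*I*sqrt(9377) ≈ 193.67*I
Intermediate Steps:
sqrt((21816 - 1*20814) + u) = sqrt((21816 - 1*20814) - 38510) = sqrt((21816 - 20814) - 38510) = sqrt(1002 - 38510) = sqrt(-37508) = 2*I*sqrt(9377)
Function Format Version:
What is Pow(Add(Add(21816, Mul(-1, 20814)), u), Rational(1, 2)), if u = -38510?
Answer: Mul(2, I, Pow(9377, Rational(1, 2))) ≈ Mul(193.67, I)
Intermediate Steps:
Pow(Add(Add(21816, Mul(-1, 20814)), u), Rational(1, 2)) = Pow(Add(Add(21816, Mul(-1, 20814)), -38510), Rational(1, 2)) = Pow(Add(Add(21816, -20814), -38510), Rational(1, 2)) = Pow(Add(1002, -38510), Rational(1, 2)) = Pow(-37508, Rational(1, 2)) = Mul(2, I, Pow(9377, Rational(1, 2)))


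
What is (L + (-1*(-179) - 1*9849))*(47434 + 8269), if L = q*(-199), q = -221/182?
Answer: -7352628891/14 ≈ -5.2519e+8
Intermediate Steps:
q = -17/14 (q = -221*1/182 = -17/14 ≈ -1.2143)
L = 3383/14 (L = -17/14*(-199) = 3383/14 ≈ 241.64)
(L + (-1*(-179) - 1*9849))*(47434 + 8269) = (3383/14 + (-1*(-179) - 1*9849))*(47434 + 8269) = (3383/14 + (179 - 9849))*55703 = (3383/14 - 9670)*55703 = -131997/14*55703 = -7352628891/14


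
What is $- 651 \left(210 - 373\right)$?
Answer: $106113$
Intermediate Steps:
$- 651 \left(210 - 373\right) = \left(-651\right) \left(-163\right) = 106113$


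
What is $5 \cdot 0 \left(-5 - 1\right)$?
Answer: $0$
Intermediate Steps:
$5 \cdot 0 \left(-5 - 1\right) = 0 \left(-6\right) = 0$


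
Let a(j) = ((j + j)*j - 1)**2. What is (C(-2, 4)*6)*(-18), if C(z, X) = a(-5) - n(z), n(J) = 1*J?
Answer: -259524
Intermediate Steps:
n(J) = J
a(j) = (-1 + 2*j**2)**2 (a(j) = ((2*j)*j - 1)**2 = (2*j**2 - 1)**2 = (-1 + 2*j**2)**2)
C(z, X) = 2401 - z (C(z, X) = (-1 + 2*(-5)**2)**2 - z = (-1 + 2*25)**2 - z = (-1 + 50)**2 - z = 49**2 - z = 2401 - z)
(C(-2, 4)*6)*(-18) = ((2401 - 1*(-2))*6)*(-18) = ((2401 + 2)*6)*(-18) = (2403*6)*(-18) = 14418*(-18) = -259524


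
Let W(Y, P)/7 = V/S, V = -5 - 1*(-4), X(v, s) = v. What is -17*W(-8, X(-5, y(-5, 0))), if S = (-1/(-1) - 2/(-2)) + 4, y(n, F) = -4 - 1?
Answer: 119/6 ≈ 19.833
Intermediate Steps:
y(n, F) = -5
S = 6 (S = (-1*(-1) - 2*(-½)) + 4 = (1 + 1) + 4 = 2 + 4 = 6)
V = -1 (V = -5 + 4 = -1)
W(Y, P) = -7/6 (W(Y, P) = 7*(-1/6) = 7*(-1*⅙) = 7*(-⅙) = -7/6)
-17*W(-8, X(-5, y(-5, 0))) = -17*(-7/6) = 119/6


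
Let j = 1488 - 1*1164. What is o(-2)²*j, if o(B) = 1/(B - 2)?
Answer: 81/4 ≈ 20.250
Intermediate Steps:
o(B) = 1/(-2 + B)
j = 324 (j = 1488 - 1164 = 324)
o(-2)²*j = (1/(-2 - 2))²*324 = (1/(-4))²*324 = (-¼)²*324 = (1/16)*324 = 81/4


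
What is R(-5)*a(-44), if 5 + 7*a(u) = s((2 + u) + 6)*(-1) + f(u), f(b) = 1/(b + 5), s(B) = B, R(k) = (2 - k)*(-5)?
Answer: -6040/39 ≈ -154.87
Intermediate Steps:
R(k) = -10 + 5*k
f(b) = 1/(5 + b)
a(u) = -13/7 - u/7 + 1/(7*(5 + u)) (a(u) = -5/7 + (((2 + u) + 6)*(-1) + 1/(5 + u))/7 = -5/7 + ((8 + u)*(-1) + 1/(5 + u))/7 = -5/7 + ((-8 - u) + 1/(5 + u))/7 = -5/7 + (-8 + 1/(5 + u) - u)/7 = -5/7 + (-8/7 - u/7 + 1/(7*(5 + u))) = -13/7 - u/7 + 1/(7*(5 + u)))
R(-5)*a(-44) = (-10 + 5*(-5))*((1 - (5 - 44)*(13 - 44))/(7*(5 - 44))) = (-10 - 25)*((1/7)*(1 - 1*(-39)*(-31))/(-39)) = -5*(-1)*(1 - 1209)/39 = -5*(-1)*(-1208)/39 = -35*1208/273 = -6040/39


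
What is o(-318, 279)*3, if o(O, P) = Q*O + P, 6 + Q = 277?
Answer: -257697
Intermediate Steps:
Q = 271 (Q = -6 + 277 = 271)
o(O, P) = P + 271*O (o(O, P) = 271*O + P = P + 271*O)
o(-318, 279)*3 = (279 + 271*(-318))*3 = (279 - 86178)*3 = -85899*3 = -257697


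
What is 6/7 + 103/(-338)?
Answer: 1307/2366 ≈ 0.55241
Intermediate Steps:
6/7 + 103/(-338) = 6*(⅐) + 103*(-1/338) = 6/7 - 103/338 = 1307/2366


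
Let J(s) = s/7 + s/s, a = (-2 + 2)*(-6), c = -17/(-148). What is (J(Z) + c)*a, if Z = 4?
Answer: 0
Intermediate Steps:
c = 17/148 (c = -17*(-1/148) = 17/148 ≈ 0.11486)
a = 0 (a = 0*(-6) = 0)
J(s) = 1 + s/7 (J(s) = s*(1/7) + 1 = s/7 + 1 = 1 + s/7)
(J(Z) + c)*a = ((1 + (1/7)*4) + 17/148)*0 = ((1 + 4/7) + 17/148)*0 = (11/7 + 17/148)*0 = (1747/1036)*0 = 0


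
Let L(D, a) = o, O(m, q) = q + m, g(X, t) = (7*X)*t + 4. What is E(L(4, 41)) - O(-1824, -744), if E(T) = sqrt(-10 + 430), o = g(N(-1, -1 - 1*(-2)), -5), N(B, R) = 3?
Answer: 2568 + 2*sqrt(105) ≈ 2588.5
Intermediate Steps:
g(X, t) = 4 + 7*X*t (g(X, t) = 7*X*t + 4 = 4 + 7*X*t)
O(m, q) = m + q
o = -101 (o = 4 + 7*3*(-5) = 4 - 105 = -101)
L(D, a) = -101
E(T) = 2*sqrt(105) (E(T) = sqrt(420) = 2*sqrt(105))
E(L(4, 41)) - O(-1824, -744) = 2*sqrt(105) - (-1824 - 744) = 2*sqrt(105) - 1*(-2568) = 2*sqrt(105) + 2568 = 2568 + 2*sqrt(105)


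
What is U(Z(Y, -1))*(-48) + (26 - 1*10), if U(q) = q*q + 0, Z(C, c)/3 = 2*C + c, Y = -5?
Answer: -52256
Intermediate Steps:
Z(C, c) = 3*c + 6*C (Z(C, c) = 3*(2*C + c) = 3*(c + 2*C) = 3*c + 6*C)
U(q) = q**2 (U(q) = q**2 + 0 = q**2)
U(Z(Y, -1))*(-48) + (26 - 1*10) = (3*(-1) + 6*(-5))**2*(-48) + (26 - 1*10) = (-3 - 30)**2*(-48) + (26 - 10) = (-33)**2*(-48) + 16 = 1089*(-48) + 16 = -52272 + 16 = -52256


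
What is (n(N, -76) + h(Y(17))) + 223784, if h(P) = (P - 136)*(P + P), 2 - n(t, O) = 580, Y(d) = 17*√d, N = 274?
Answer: 233032 - 4624*√17 ≈ 2.1397e+5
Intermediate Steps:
n(t, O) = -578 (n(t, O) = 2 - 1*580 = 2 - 580 = -578)
h(P) = 2*P*(-136 + P) (h(P) = (-136 + P)*(2*P) = 2*P*(-136 + P))
(n(N, -76) + h(Y(17))) + 223784 = (-578 + 2*(17*√17)*(-136 + 17*√17)) + 223784 = (-578 + 34*√17*(-136 + 17*√17)) + 223784 = 223206 + 34*√17*(-136 + 17*√17)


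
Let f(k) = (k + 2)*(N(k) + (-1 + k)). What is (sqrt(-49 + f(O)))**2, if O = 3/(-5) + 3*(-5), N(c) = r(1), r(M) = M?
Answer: 4079/25 ≈ 163.16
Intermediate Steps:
N(c) = 1
O = -78/5 (O = 3*(-1/5) - 15 = -3/5 - 15 = -78/5 ≈ -15.600)
f(k) = k*(2 + k) (f(k) = (k + 2)*(1 + (-1 + k)) = (2 + k)*k = k*(2 + k))
(sqrt(-49 + f(O)))**2 = (sqrt(-49 - 78*(2 - 78/5)/5))**2 = (sqrt(-49 - 78/5*(-68/5)))**2 = (sqrt(-49 + 5304/25))**2 = (sqrt(4079/25))**2 = (sqrt(4079)/5)**2 = 4079/25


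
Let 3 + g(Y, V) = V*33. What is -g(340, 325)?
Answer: -10722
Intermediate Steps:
g(Y, V) = -3 + 33*V (g(Y, V) = -3 + V*33 = -3 + 33*V)
-g(340, 325) = -(-3 + 33*325) = -(-3 + 10725) = -1*10722 = -10722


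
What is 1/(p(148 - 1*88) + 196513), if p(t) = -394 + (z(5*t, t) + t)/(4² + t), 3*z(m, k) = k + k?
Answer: 19/3726286 ≈ 5.0989e-6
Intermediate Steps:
z(m, k) = 2*k/3 (z(m, k) = (k + k)/3 = (2*k)/3 = 2*k/3)
p(t) = -394 + 5*t/(3*(16 + t)) (p(t) = -394 + (2*t/3 + t)/(4² + t) = -394 + (5*t/3)/(16 + t) = -394 + 5*t/(3*(16 + t)))
1/(p(148 - 1*88) + 196513) = 1/((-18912 - 1177*(148 - 1*88))/(3*(16 + (148 - 1*88))) + 196513) = 1/((-18912 - 1177*(148 - 88))/(3*(16 + (148 - 88))) + 196513) = 1/((-18912 - 1177*60)/(3*(16 + 60)) + 196513) = 1/((⅓)*(-18912 - 70620)/76 + 196513) = 1/((⅓)*(1/76)*(-89532) + 196513) = 1/(-7461/19 + 196513) = 1/(3726286/19) = 19/3726286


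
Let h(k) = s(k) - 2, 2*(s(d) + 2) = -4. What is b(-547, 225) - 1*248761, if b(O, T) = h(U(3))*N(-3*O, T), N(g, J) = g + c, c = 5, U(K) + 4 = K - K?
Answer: -258637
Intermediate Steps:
s(d) = -4 (s(d) = -2 + (½)*(-4) = -2 - 2 = -4)
U(K) = -4 (U(K) = -4 + (K - K) = -4 + 0 = -4)
h(k) = -6 (h(k) = -4 - 2 = -6)
N(g, J) = 5 + g (N(g, J) = g + 5 = 5 + g)
b(O, T) = -30 + 18*O (b(O, T) = -6*(5 - 3*O) = -30 + 18*O)
b(-547, 225) - 1*248761 = (-30 + 18*(-547)) - 1*248761 = (-30 - 9846) - 248761 = -9876 - 248761 = -258637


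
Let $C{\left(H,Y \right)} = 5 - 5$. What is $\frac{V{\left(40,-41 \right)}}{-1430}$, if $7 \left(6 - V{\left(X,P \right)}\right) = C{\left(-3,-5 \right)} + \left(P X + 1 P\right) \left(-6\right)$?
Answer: $\frac{5022}{5005} \approx 1.0034$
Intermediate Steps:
$C{\left(H,Y \right)} = 0$ ($C{\left(H,Y \right)} = 5 - 5 = 0$)
$V{\left(X,P \right)} = 6 + \frac{6 P}{7} + \frac{6 P X}{7}$ ($V{\left(X,P \right)} = 6 - \frac{0 + \left(P X + 1 P\right) \left(-6\right)}{7} = 6 - \frac{0 + \left(P X + P\right) \left(-6\right)}{7} = 6 - \frac{0 + \left(P + P X\right) \left(-6\right)}{7} = 6 - \frac{0 - \left(6 P + 6 P X\right)}{7} = 6 - \frac{- 6 P - 6 P X}{7} = 6 + \left(\frac{6 P}{7} + \frac{6 P X}{7}\right) = 6 + \frac{6 P}{7} + \frac{6 P X}{7}$)
$\frac{V{\left(40,-41 \right)}}{-1430} = \frac{6 + \frac{6}{7} \left(-41\right) + \frac{6}{7} \left(-41\right) 40}{-1430} = \left(6 - \frac{246}{7} - \frac{9840}{7}\right) \left(- \frac{1}{1430}\right) = \left(- \frac{10044}{7}\right) \left(- \frac{1}{1430}\right) = \frac{5022}{5005}$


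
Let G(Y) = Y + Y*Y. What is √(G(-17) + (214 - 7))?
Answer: √479 ≈ 21.886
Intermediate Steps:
G(Y) = Y + Y²
√(G(-17) + (214 - 7)) = √(-17*(1 - 17) + (214 - 7)) = √(-17*(-16) + 207) = √(272 + 207) = √479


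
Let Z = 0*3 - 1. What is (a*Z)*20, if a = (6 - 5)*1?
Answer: -20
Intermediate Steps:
Z = -1 (Z = 0 - 1 = -1)
a = 1 (a = 1*1 = 1)
(a*Z)*20 = (1*(-1))*20 = -1*20 = -20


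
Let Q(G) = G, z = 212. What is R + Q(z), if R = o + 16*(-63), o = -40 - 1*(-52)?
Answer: -784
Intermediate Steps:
o = 12 (o = -40 + 52 = 12)
R = -996 (R = 12 + 16*(-63) = 12 - 1008 = -996)
R + Q(z) = -996 + 212 = -784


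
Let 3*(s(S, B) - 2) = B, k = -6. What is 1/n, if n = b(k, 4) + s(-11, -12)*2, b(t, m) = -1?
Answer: -⅕ ≈ -0.20000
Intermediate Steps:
s(S, B) = 2 + B/3
n = -5 (n = -1 + (2 + (⅓)*(-12))*2 = -1 + (2 - 4)*2 = -1 - 2*2 = -1 - 4 = -5)
1/n = 1/(-5) = -⅕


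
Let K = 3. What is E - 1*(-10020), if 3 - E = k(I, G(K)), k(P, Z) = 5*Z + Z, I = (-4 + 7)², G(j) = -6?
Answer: 10059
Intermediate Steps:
I = 9 (I = 3² = 9)
k(P, Z) = 6*Z
E = 39 (E = 3 - 6*(-6) = 3 - 1*(-36) = 3 + 36 = 39)
E - 1*(-10020) = 39 - 1*(-10020) = 39 + 10020 = 10059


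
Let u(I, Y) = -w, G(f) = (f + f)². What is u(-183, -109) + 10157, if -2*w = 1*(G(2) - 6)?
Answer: 10162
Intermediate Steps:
G(f) = 4*f² (G(f) = (2*f)² = 4*f²)
w = -5 (w = -(4*2² - 6)/2 = -(4*4 - 6)/2 = -(16 - 6)/2 = -10/2 = -½*10 = -5)
u(I, Y) = 5 (u(I, Y) = -1*(-5) = 5)
u(-183, -109) + 10157 = 5 + 10157 = 10162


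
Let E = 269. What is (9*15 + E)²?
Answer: 163216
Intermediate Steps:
(9*15 + E)² = (9*15 + 269)² = (135 + 269)² = 404² = 163216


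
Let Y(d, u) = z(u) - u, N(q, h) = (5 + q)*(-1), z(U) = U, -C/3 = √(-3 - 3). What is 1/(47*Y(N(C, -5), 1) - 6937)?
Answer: -1/6937 ≈ -0.00014415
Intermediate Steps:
C = -3*I*√6 (C = -3*√(-3 - 3) = -3*I*√6 ≈ -7.3485*I)
N(q, h) = -5 - q
Y(d, u) = 0 (Y(d, u) = u - u = 0)
1/(47*Y(N(C, -5), 1) - 6937) = 1/(47*0 - 6937) = 1/(0 - 6937) = 1/(-6937) = -1/6937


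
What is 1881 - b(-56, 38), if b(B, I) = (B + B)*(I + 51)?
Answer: 11849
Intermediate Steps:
b(B, I) = 2*B*(51 + I) (b(B, I) = (2*B)*(51 + I) = 2*B*(51 + I))
1881 - b(-56, 38) = 1881 - 2*(-56)*(51 + 38) = 1881 - 2*(-56)*89 = 1881 - 1*(-9968) = 1881 + 9968 = 11849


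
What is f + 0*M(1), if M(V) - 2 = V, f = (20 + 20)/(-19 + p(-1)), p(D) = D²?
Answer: -20/9 ≈ -2.2222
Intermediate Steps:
f = -20/9 (f = (20 + 20)/(-19 + (-1)²) = 40/(-19 + 1) = 40/(-18) = 40*(-1/18) = -20/9 ≈ -2.2222)
M(V) = 2 + V
f + 0*M(1) = -20/9 + 0*(2 + 1) = -20/9 + 0*3 = -20/9 + 0 = -20/9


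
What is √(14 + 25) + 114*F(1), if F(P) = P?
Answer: 114 + √39 ≈ 120.24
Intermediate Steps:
√(14 + 25) + 114*F(1) = √(14 + 25) + 114*1 = √39 + 114 = 114 + √39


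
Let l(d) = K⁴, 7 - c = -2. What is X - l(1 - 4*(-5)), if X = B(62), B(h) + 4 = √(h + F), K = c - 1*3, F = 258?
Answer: -1300 + 8*√5 ≈ -1282.1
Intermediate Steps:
c = 9 (c = 7 - 1*(-2) = 7 + 2 = 9)
K = 6 (K = 9 - 1*3 = 9 - 3 = 6)
l(d) = 1296 (l(d) = 6⁴ = 1296)
B(h) = -4 + √(258 + h) (B(h) = -4 + √(h + 258) = -4 + √(258 + h))
X = -4 + 8*√5 (X = -4 + √(258 + 62) = -4 + √320 = -4 + 8*√5 ≈ 13.889)
X - l(1 - 4*(-5)) = (-4 + 8*√5) - 1*1296 = (-4 + 8*√5) - 1296 = -1300 + 8*√5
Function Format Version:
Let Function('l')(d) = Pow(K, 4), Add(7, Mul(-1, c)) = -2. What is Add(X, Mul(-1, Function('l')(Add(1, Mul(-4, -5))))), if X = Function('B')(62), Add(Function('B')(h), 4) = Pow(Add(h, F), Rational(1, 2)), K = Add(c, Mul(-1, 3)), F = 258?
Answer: Add(-1300, Mul(8, Pow(5, Rational(1, 2)))) ≈ -1282.1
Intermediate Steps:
c = 9 (c = Add(7, Mul(-1, -2)) = Add(7, 2) = 9)
K = 6 (K = Add(9, Mul(-1, 3)) = Add(9, -3) = 6)
Function('l')(d) = 1296 (Function('l')(d) = Pow(6, 4) = 1296)
Function('B')(h) = Add(-4, Pow(Add(258, h), Rational(1, 2))) (Function('B')(h) = Add(-4, Pow(Add(h, 258), Rational(1, 2))) = Add(-4, Pow(Add(258, h), Rational(1, 2))))
X = Add(-4, Mul(8, Pow(5, Rational(1, 2)))) (X = Add(-4, Pow(Add(258, 62), Rational(1, 2))) = Add(-4, Pow(320, Rational(1, 2))) = Add(-4, Mul(8, Pow(5, Rational(1, 2)))) ≈ 13.889)
Add(X, Mul(-1, Function('l')(Add(1, Mul(-4, -5))))) = Add(Add(-4, Mul(8, Pow(5, Rational(1, 2)))), Mul(-1, 1296)) = Add(Add(-4, Mul(8, Pow(5, Rational(1, 2)))), -1296) = Add(-1300, Mul(8, Pow(5, Rational(1, 2))))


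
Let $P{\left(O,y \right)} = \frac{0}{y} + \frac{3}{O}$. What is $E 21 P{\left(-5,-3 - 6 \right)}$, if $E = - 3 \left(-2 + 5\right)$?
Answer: $\frac{567}{5} \approx 113.4$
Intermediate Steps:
$P{\left(O,y \right)} = \frac{3}{O}$ ($P{\left(O,y \right)} = 0 + \frac{3}{O} = \frac{3}{O}$)
$E = -9$ ($E = \left(-3\right) 3 = -9$)
$E 21 P{\left(-5,-3 - 6 \right)} = \left(-9\right) 21 \frac{3}{-5} = - 189 \cdot 3 \left(- \frac{1}{5}\right) = \left(-189\right) \left(- \frac{3}{5}\right) = \frac{567}{5}$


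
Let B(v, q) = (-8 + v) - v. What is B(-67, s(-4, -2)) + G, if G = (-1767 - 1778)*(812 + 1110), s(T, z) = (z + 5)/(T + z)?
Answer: -6813498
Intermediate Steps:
s(T, z) = (5 + z)/(T + z)
G = -6813490 (G = -3545*1922 = -6813490)
B(v, q) = -8
B(-67, s(-4, -2)) + G = -8 - 6813490 = -6813498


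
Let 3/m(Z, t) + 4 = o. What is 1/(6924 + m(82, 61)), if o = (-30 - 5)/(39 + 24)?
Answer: 41/283857 ≈ 0.00014444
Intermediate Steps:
o = -5/9 (o = -35/63 = -35*1/63 = -5/9 ≈ -0.55556)
m(Z, t) = -27/41 (m(Z, t) = 3/(-4 - 5/9) = 3/(-41/9) = 3*(-9/41) = -27/41)
1/(6924 + m(82, 61)) = 1/(6924 - 27/41) = 1/(283857/41) = 41/283857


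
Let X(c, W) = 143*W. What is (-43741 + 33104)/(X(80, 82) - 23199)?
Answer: 967/1043 ≈ 0.92713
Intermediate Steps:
(-43741 + 33104)/(X(80, 82) - 23199) = (-43741 + 33104)/(143*82 - 23199) = -10637/(11726 - 23199) = -10637/(-11473) = -10637*(-1/11473) = 967/1043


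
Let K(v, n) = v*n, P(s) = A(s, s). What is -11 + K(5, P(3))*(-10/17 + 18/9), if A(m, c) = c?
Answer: 173/17 ≈ 10.176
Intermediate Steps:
P(s) = s
K(v, n) = n*v
-11 + K(5, P(3))*(-10/17 + 18/9) = -11 + (3*5)*(-10/17 + 18/9) = -11 + 15*(-10*1/17 + 18*(⅑)) = -11 + 15*(-10/17 + 2) = -11 + 15*(24/17) = -11 + 360/17 = 173/17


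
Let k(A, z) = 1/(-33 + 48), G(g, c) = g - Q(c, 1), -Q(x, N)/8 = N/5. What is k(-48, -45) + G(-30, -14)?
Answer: -85/3 ≈ -28.333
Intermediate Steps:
Q(x, N) = -8*N/5
G(g, c) = 8/5 + g (G(g, c) = g - (-8)/5 = g - 1*(-8/5) = g + 8/5 = 8/5 + g)
k(A, z) = 1/15
k(-48, -45) + G(-30, -14) = 1/15 + (8/5 - 30) = 1/15 - 142/5 = -85/3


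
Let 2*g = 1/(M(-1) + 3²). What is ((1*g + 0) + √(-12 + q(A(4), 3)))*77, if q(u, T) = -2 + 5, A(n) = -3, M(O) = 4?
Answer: 77/26 + 231*I ≈ 2.9615 + 231.0*I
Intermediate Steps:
g = 1/26 (g = 1/(2*(4 + 3²)) = 1/(2*(4 + 9)) = (½)/13 = (½)*(1/13) = 1/26 ≈ 0.038462)
q(u, T) = 3
((1*g + 0) + √(-12 + q(A(4), 3)))*77 = ((1*(1/26) + 0) + √(-12 + 3))*77 = ((1/26 + 0) + √(-9))*77 = (1/26 + 3*I)*77 = 77/26 + 231*I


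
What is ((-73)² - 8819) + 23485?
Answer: 19995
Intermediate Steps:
((-73)² - 8819) + 23485 = (5329 - 8819) + 23485 = -3490 + 23485 = 19995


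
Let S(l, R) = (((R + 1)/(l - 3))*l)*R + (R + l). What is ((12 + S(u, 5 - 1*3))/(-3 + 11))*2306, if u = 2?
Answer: 1153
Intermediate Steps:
S(l, R) = R + l + R*l*(1 + R)/(-3 + l) (S(l, R) = (((1 + R)/(-3 + l))*l)*R + (R + l) = (l*(1 + R)/(-3 + l))*R + (R + l) = R*l*(1 + R)/(-3 + l) + (R + l) = R + l + R*l*(1 + R)/(-3 + l))
((12 + S(u, 5 - 1*3))/(-3 + 11))*2306 = ((12 + (2**2 - 3*(5 - 1*3) - 3*2 + 2*(5 - 1*3)**2 + 2*(5 - 1*3)*2)/(-3 + 2))/(-3 + 11))*2306 = ((12 + (4 - 3*(5 - 3) - 6 + 2*(5 - 3)**2 + 2*(5 - 3)*2)/(-1))/8)*2306 = ((12 - (4 - 3*2 - 6 + 2*2**2 + 2*2*2))*(1/8))*2306 = ((12 - (4 - 6 - 6 + 2*4 + 8))*(1/8))*2306 = ((12 - (4 - 6 - 6 + 8 + 8))*(1/8))*2306 = ((12 - 1*8)*(1/8))*2306 = ((12 - 8)*(1/8))*2306 = (4*(1/8))*2306 = (1/2)*2306 = 1153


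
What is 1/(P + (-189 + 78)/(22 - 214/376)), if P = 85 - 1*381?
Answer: -1343/404484 ≈ -0.0033203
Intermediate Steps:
P = -296 (P = 85 - 381 = -296)
1/(P + (-189 + 78)/(22 - 214/376)) = 1/(-296 + (-189 + 78)/(22 - 214/376)) = 1/(-296 - 111/(22 - 214*1/376)) = 1/(-296 - 111/(22 - 107/188)) = 1/(-296 - 111/4029/188) = 1/(-296 - 111*188/4029) = 1/(-296 - 6956/1343) = 1/(-404484/1343) = -1343/404484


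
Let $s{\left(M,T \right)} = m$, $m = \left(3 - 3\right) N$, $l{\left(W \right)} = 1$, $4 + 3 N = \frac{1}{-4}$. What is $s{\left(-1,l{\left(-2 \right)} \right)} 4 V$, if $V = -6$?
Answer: $0$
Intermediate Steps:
$N = - \frac{17}{12}$ ($N = - \frac{4}{3} + \frac{1}{3 \left(-4\right)} = - \frac{4}{3} + \frac{1}{3} \left(- \frac{1}{4}\right) = - \frac{4}{3} - \frac{1}{12} = - \frac{17}{12} \approx -1.4167$)
$m = 0$ ($m = \left(3 - 3\right) \left(- \frac{17}{12}\right) = 0 \left(- \frac{17}{12}\right) = 0$)
$s{\left(M,T \right)} = 0$
$s{\left(-1,l{\left(-2 \right)} \right)} 4 V = 0 \cdot 4 \left(-6\right) = 0 \left(-6\right) = 0$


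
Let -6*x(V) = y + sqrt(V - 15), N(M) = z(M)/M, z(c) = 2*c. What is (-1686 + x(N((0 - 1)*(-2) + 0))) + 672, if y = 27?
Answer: -2037/2 - I*sqrt(13)/6 ≈ -1018.5 - 0.60093*I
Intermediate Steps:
N(M) = 2 (N(M) = (2*M)/M = 2)
x(V) = -9/2 - sqrt(-15 + V)/6 (x(V) = -(27 + sqrt(V - 15))/6 = -(27 + sqrt(-15 + V))/6 = -9/2 - sqrt(-15 + V)/6)
(-1686 + x(N((0 - 1)*(-2) + 0))) + 672 = (-1686 + (-9/2 - sqrt(-15 + 2)/6)) + 672 = (-1686 + (-9/2 - I*sqrt(13)/6)) + 672 = (-3381/2 - I*sqrt(13)/6) + 672 = -2037/2 - I*sqrt(13)/6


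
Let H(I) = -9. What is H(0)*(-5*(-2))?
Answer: -90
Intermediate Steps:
H(0)*(-5*(-2)) = -(-45)*(-2) = -9*10 = -90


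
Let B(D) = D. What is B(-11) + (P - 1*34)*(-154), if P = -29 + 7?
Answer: 8613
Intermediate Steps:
P = -22
B(-11) + (P - 1*34)*(-154) = -11 + (-22 - 1*34)*(-154) = -11 + (-22 - 34)*(-154) = -11 - 56*(-154) = -11 + 8624 = 8613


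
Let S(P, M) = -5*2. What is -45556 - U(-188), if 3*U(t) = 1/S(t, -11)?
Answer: -1366679/30 ≈ -45556.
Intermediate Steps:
S(P, M) = -10
U(t) = -1/30 (U(t) = (⅓)/(-10) = (⅓)*(-⅒) = -1/30)
-45556 - U(-188) = -45556 - 1*(-1/30) = -45556 + 1/30 = -1366679/30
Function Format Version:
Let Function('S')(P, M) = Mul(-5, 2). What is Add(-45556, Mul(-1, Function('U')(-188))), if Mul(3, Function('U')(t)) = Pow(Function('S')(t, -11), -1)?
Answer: Rational(-1366679, 30) ≈ -45556.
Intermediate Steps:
Function('S')(P, M) = -10
Function('U')(t) = Rational(-1, 30) (Function('U')(t) = Mul(Rational(1, 3), Pow(-10, -1)) = Mul(Rational(1, 3), Rational(-1, 10)) = Rational(-1, 30))
Add(-45556, Mul(-1, Function('U')(-188))) = Add(-45556, Mul(-1, Rational(-1, 30))) = Add(-45556, Rational(1, 30)) = Rational(-1366679, 30)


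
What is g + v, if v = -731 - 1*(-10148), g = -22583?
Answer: -13166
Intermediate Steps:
v = 9417 (v = -731 + 10148 = 9417)
g + v = -22583 + 9417 = -13166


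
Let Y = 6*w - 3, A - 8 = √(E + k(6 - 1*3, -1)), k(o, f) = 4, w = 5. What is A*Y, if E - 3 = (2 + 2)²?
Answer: 216 + 27*√23 ≈ 345.49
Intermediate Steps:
E = 19 (E = 3 + (2 + 2)² = 3 + 4² = 3 + 16 = 19)
A = 8 + √23 (A = 8 + √(19 + 4) = 8 + √23 ≈ 12.796)
Y = 27 (Y = 6*5 - 3 = 30 - 3 = 27)
A*Y = (8 + √23)*27 = 216 + 27*√23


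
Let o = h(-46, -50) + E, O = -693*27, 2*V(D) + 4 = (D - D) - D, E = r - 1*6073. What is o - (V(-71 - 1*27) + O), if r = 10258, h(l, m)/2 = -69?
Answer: 22711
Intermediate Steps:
h(l, m) = -138 (h(l, m) = 2*(-69) = -138)
E = 4185 (E = 10258 - 1*6073 = 10258 - 6073 = 4185)
V(D) = -2 - D/2 (V(D) = -2 + ((D - D) - D)/2 = -2 + (0 - D)/2 = -2 + (-D)/2 = -2 - D/2)
O = -18711
o = 4047 (o = -138 + 4185 = 4047)
o - (V(-71 - 1*27) + O) = 4047 - ((-2 - (-71 - 1*27)/2) - 18711) = 4047 - ((-2 - (-71 - 27)/2) - 18711) = 4047 - ((-2 - ½*(-98)) - 18711) = 4047 - ((-2 + 49) - 18711) = 4047 - (47 - 18711) = 4047 - 1*(-18664) = 4047 + 18664 = 22711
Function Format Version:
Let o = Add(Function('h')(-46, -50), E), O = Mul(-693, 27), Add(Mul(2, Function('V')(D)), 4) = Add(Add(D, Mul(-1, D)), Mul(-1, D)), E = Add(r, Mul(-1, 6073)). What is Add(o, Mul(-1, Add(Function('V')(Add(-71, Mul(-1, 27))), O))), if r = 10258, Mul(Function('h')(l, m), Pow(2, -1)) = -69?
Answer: 22711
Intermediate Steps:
Function('h')(l, m) = -138 (Function('h')(l, m) = Mul(2, -69) = -138)
E = 4185 (E = Add(10258, Mul(-1, 6073)) = Add(10258, -6073) = 4185)
Function('V')(D) = Add(-2, Mul(Rational(-1, 2), D)) (Function('V')(D) = Add(-2, Mul(Rational(1, 2), Add(Add(D, Mul(-1, D)), Mul(-1, D)))) = Add(-2, Mul(Rational(1, 2), Add(0, Mul(-1, D)))) = Add(-2, Mul(Rational(1, 2), Mul(-1, D))) = Add(-2, Mul(Rational(-1, 2), D)))
O = -18711
o = 4047 (o = Add(-138, 4185) = 4047)
Add(o, Mul(-1, Add(Function('V')(Add(-71, Mul(-1, 27))), O))) = Add(4047, Mul(-1, Add(Add(-2, Mul(Rational(-1, 2), Add(-71, Mul(-1, 27)))), -18711))) = Add(4047, Mul(-1, Add(Add(-2, Mul(Rational(-1, 2), Add(-71, -27))), -18711))) = Add(4047, Mul(-1, Add(Add(-2, Mul(Rational(-1, 2), -98)), -18711))) = Add(4047, Mul(-1, Add(Add(-2, 49), -18711))) = Add(4047, Mul(-1, Add(47, -18711))) = Add(4047, Mul(-1, -18664)) = Add(4047, 18664) = 22711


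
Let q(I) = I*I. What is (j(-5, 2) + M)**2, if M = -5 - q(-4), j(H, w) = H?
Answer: 676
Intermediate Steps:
q(I) = I**2
M = -21 (M = -5 - 1*(-4)**2 = -5 - 1*16 = -5 - 16 = -21)
(j(-5, 2) + M)**2 = (-5 - 21)**2 = (-26)**2 = 676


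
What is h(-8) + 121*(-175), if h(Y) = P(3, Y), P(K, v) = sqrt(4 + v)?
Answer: -21175 + 2*I ≈ -21175.0 + 2.0*I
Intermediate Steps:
h(Y) = sqrt(4 + Y)
h(-8) + 121*(-175) = sqrt(4 - 8) + 121*(-175) = sqrt(-4) - 21175 = 2*I - 21175 = -21175 + 2*I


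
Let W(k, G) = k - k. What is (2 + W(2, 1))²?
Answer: 4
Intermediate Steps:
W(k, G) = 0
(2 + W(2, 1))² = (2 + 0)² = 2² = 4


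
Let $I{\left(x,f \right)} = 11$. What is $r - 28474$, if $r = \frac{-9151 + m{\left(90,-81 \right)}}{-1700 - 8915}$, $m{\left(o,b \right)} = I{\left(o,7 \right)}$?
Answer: $- \frac{60448474}{2123} \approx -28473.0$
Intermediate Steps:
$m{\left(o,b \right)} = 11$
$r = \frac{1828}{2123}$ ($r = \frac{-9151 + 11}{-1700 - 8915} = - \frac{9140}{-10615} = \left(-9140\right) \left(- \frac{1}{10615}\right) = \frac{1828}{2123} \approx 0.86105$)
$r - 28474 = \frac{1828}{2123} - 28474 = - \frac{60448474}{2123}$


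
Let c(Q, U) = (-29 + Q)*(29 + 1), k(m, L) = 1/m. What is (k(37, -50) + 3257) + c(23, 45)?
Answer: 113850/37 ≈ 3077.0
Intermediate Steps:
c(Q, U) = -870 + 30*Q (c(Q, U) = (-29 + Q)*30 = -870 + 30*Q)
(k(37, -50) + 3257) + c(23, 45) = (1/37 + 3257) + (-870 + 30*23) = (1/37 + 3257) + (-870 + 690) = 120510/37 - 180 = 113850/37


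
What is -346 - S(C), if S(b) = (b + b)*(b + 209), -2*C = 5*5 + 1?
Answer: 4750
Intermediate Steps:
C = -13 (C = -(5*5 + 1)/2 = -(25 + 1)/2 = -½*26 = -13)
S(b) = 2*b*(209 + b) (S(b) = (2*b)*(209 + b) = 2*b*(209 + b))
-346 - S(C) = -346 - 2*(-13)*(209 - 13) = -346 - 2*(-13)*196 = -346 - 1*(-5096) = -346 + 5096 = 4750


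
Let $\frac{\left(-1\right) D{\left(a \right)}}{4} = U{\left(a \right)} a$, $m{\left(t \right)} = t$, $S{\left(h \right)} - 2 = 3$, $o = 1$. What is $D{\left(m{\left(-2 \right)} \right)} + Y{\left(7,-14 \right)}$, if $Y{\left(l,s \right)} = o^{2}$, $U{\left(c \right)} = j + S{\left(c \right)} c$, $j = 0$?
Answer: $-79$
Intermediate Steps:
$S{\left(h \right)} = 5$ ($S{\left(h \right)} = 2 + 3 = 5$)
$U{\left(c \right)} = 5 c$ ($U{\left(c \right)} = 0 + 5 c = 5 c$)
$Y{\left(l,s \right)} = 1$ ($Y{\left(l,s \right)} = 1^{2} = 1$)
$D{\left(a \right)} = - 20 a^{2}$ ($D{\left(a \right)} = - 4 \cdot 5 a a = - 4 \cdot 5 a^{2} = - 20 a^{2}$)
$D{\left(m{\left(-2 \right)} \right)} + Y{\left(7,-14 \right)} = - 20 \left(-2\right)^{2} + 1 = \left(-20\right) 4 + 1 = -80 + 1 = -79$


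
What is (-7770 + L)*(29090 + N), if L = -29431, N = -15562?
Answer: -503255128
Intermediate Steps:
(-7770 + L)*(29090 + N) = (-7770 - 29431)*(29090 - 15562) = -37201*13528 = -503255128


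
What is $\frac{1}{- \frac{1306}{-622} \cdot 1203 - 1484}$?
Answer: $\frac{311}{324035} \approx 0.00095977$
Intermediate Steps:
$\frac{1}{- \frac{1306}{-622} \cdot 1203 - 1484} = \frac{1}{\left(-1306\right) \left(- \frac{1}{622}\right) 1203 - 1484} = \frac{1}{\frac{653}{311} \cdot 1203 - 1484} = \frac{1}{\frac{785559}{311} - 1484} = \frac{1}{\frac{324035}{311}} = \frac{311}{324035}$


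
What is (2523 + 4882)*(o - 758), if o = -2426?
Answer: -23577520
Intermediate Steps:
(2523 + 4882)*(o - 758) = (2523 + 4882)*(-2426 - 758) = 7405*(-3184) = -23577520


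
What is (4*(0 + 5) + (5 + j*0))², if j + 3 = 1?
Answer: 625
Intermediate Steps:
j = -2 (j = -3 + 1 = -2)
(4*(0 + 5) + (5 + j*0))² = (4*(0 + 5) + (5 - 2*0))² = (4*5 + (5 + 0))² = (20 + 5)² = 25² = 625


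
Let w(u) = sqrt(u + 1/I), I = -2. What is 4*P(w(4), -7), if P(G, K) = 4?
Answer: 16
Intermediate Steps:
w(u) = sqrt(-1/2 + u) (w(u) = sqrt(u + 1/(-2)) = sqrt(u - 1/2) = sqrt(-1/2 + u))
4*P(w(4), -7) = 4*4 = 16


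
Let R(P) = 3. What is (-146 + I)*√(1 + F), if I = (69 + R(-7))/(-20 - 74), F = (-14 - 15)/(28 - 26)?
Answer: -10347*I*√6/47 ≈ -539.25*I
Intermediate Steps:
F = -29/2 ≈ -14.500
I = -36/47 (I = (69 + 3)/(-20 - 74) = 72/(-94) = 72*(-1/94) = -36/47 ≈ -0.76596)
(-146 + I)*√(1 + F) = (-146 - 36/47)*√(1 - 29/2) = -10347*I*√6/47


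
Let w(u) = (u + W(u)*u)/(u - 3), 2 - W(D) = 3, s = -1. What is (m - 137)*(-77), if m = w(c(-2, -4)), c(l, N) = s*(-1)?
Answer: 10549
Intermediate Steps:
W(D) = -1 (W(D) = 2 - 1*3 = 2 - 3 = -1)
c(l, N) = 1 (c(l, N) = -1*(-1) = 1)
w(u) = 0 (w(u) = (u - u)/(u - 3) = 0/(-3 + u) = 0)
m = 0
(m - 137)*(-77) = (0 - 137)*(-77) = -137*(-77) = 10549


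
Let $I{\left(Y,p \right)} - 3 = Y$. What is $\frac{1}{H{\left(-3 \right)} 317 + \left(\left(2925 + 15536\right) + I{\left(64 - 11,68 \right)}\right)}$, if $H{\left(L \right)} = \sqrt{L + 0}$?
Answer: $\frac{18517}{343180756} - \frac{317 i \sqrt{3}}{343180756} \approx 5.3957 \cdot 10^{-5} - 1.5999 \cdot 10^{-6} i$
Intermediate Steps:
$I{\left(Y,p \right)} = 3 + Y$
$H{\left(L \right)} = \sqrt{L}$
$\frac{1}{H{\left(-3 \right)} 317 + \left(\left(2925 + 15536\right) + I{\left(64 - 11,68 \right)}\right)} = \frac{1}{\sqrt{-3} \cdot 317 + \left(\left(2925 + 15536\right) + \left(3 + \left(64 - 11\right)\right)\right)} = \frac{1}{i \sqrt{3} \cdot 317 + \left(18461 + \left(3 + \left(64 - 11\right)\right)\right)} = \frac{1}{317 i \sqrt{3} + \left(18461 + \left(3 + 53\right)\right)} = \frac{1}{317 i \sqrt{3} + \left(18461 + 56\right)} = \frac{1}{317 i \sqrt{3} + 18517} = \frac{1}{18517 + 317 i \sqrt{3}}$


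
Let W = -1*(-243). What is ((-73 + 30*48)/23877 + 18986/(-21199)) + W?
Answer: 122574601400/506168523 ≈ 242.16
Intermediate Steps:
W = 243
((-73 + 30*48)/23877 + 18986/(-21199)) + W = ((-73 + 30*48)/23877 + 18986/(-21199)) + 243 = ((-73 + 1440)*(1/23877) + 18986*(-1/21199)) + 243 = (1367*(1/23877) - 18986/21199) + 243 = (1367/23877 - 18986/21199) + 243 = -424349689/506168523 + 243 = 122574601400/506168523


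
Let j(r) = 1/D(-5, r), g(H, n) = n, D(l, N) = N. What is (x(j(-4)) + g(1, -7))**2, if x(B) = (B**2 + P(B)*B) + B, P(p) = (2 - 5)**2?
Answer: 22801/256 ≈ 89.066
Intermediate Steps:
P(p) = 9 (P(p) = (-3)**2 = 9)
j(r) = 1/r
x(B) = B**2 + 10*B (x(B) = (B**2 + 9*B) + B = B**2 + 10*B)
(x(j(-4)) + g(1, -7))**2 = ((10 + 1/(-4))/(-4) - 7)**2 = (-(10 - 1/4)/4 - 7)**2 = (-1/4*39/4 - 7)**2 = (-39/16 - 7)**2 = (-151/16)**2 = 22801/256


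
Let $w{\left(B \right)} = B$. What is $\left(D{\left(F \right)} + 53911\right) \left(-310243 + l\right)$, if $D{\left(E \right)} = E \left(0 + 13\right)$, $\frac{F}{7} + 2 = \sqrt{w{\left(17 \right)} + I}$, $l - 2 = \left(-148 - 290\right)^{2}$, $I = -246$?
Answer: $-6361352413 - 10774127 i \sqrt{229} \approx -6.3614 \cdot 10^{9} - 1.6304 \cdot 10^{8} i$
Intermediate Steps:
$l = 191846$ ($l = 2 + \left(-148 - 290\right)^{2} = 2 + \left(-438\right)^{2} = 2 + 191844 = 191846$)
$F = -14 + 7 i \sqrt{229}$ ($F = -14 + 7 \sqrt{17 - 246} = -14 + 7 \sqrt{-229} = -14 + 7 i \sqrt{229} \approx -14.0 + 105.93 i$)
$D{\left(E \right)} = 13 E$ ($D{\left(E \right)} = E 13 = 13 E$)
$\left(D{\left(F \right)} + 53911\right) \left(-310243 + l\right) = \left(13 \left(-14 + 7 i \sqrt{229}\right) + 53911\right) \left(-310243 + 191846\right) = \left(\left(-182 + 91 i \sqrt{229}\right) + 53911\right) \left(-118397\right) = \left(53729 + 91 i \sqrt{229}\right) \left(-118397\right) = -6361352413 - 10774127 i \sqrt{229}$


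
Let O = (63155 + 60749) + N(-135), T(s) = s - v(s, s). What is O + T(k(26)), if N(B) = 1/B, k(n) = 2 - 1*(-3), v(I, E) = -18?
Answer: 16730144/135 ≈ 1.2393e+5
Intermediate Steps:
k(n) = 5 (k(n) = 2 + 3 = 5)
T(s) = 18 + s (T(s) = s - 1*(-18) = s + 18 = 18 + s)
O = 16727039/135 (O = (63155 + 60749) + 1/(-135) = 123904 - 1/135 = 16727039/135 ≈ 1.2390e+5)
O + T(k(26)) = 16727039/135 + (18 + 5) = 16727039/135 + 23 = 16730144/135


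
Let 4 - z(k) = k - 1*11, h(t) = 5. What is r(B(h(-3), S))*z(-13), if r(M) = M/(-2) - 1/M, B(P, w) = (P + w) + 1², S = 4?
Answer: -714/5 ≈ -142.80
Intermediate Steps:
B(P, w) = 1 + P + w (B(P, w) = (P + w) + 1 = 1 + P + w)
r(M) = -1/M - M/2 (r(M) = M*(-½) - 1/M = -M/2 - 1/M = -1/M - M/2)
z(k) = 15 - k (z(k) = 4 - (k - 1*11) = 4 - (k - 11) = 4 - (-11 + k) = 4 + (11 - k) = 15 - k)
r(B(h(-3), S))*z(-13) = (-1/(1 + 5 + 4) - (1 + 5 + 4)/2)*(15 - 1*(-13)) = (-1/10 - ½*10)*(15 + 13) = (-1*⅒ - 5)*28 = (-⅒ - 5)*28 = -51/10*28 = -714/5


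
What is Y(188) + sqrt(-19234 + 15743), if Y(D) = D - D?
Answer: I*sqrt(3491) ≈ 59.085*I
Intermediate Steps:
Y(D) = 0
Y(188) + sqrt(-19234 + 15743) = 0 + sqrt(-19234 + 15743) = 0 + sqrt(-3491) = 0 + I*sqrt(3491) = I*sqrt(3491)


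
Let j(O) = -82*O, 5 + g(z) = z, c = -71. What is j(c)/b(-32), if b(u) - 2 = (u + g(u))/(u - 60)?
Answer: 23288/11 ≈ 2117.1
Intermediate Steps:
g(z) = -5 + z
b(u) = 2 + (-5 + 2*u)/(-60 + u) (b(u) = 2 + (u + (-5 + u))/(u - 60) = 2 + (-5 + 2*u)/(-60 + u))
j(c)/b(-32) = (-82*(-71))/(((-125 + 4*(-32))/(-60 - 32))) = 5822/(((-125 - 128)/(-92))) = 5822/((-1/92*(-253))) = 5822/(11/4) = 5822*(4/11) = 23288/11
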